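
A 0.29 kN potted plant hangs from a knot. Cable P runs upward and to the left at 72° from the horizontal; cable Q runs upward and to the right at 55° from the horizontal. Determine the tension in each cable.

T_P = 0.2083 kN, T_Q = 0.1122 kN

ΣF_x = 0: −T_P·cos72° + T_Q·cos55° = 0 → T_Q = 0.538755·T_P.
ΣF_y = 0: T_P·sin72° + T_Q·sin55° = 0.29.
Substitute: T_P·(0.951057 + 0.538755·0.819152) = 0.29 → T_P = 0.208277 ≈ 0.2083 kN.
Then T_Q = 0.538755 × 0.208277 = 0.1122 kN.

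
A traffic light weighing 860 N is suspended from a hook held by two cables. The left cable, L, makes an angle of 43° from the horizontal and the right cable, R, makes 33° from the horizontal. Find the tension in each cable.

T_L = 743.3 N, T_R = 648.2 N

ΣF_x = 0: −T_L·cos43° + T_R·cos33° = 0 → T_R = 0.872039·T_L.
ΣF_y = 0: T_L·sin43° + T_R·sin33° = 860.
Substitute: T_L·(0.681998 + 0.872039·0.544639) = 860 → T_L = 743.337 ≈ 743.3 N.
Then T_R = 0.872039 × 743.337 = 648.2 N.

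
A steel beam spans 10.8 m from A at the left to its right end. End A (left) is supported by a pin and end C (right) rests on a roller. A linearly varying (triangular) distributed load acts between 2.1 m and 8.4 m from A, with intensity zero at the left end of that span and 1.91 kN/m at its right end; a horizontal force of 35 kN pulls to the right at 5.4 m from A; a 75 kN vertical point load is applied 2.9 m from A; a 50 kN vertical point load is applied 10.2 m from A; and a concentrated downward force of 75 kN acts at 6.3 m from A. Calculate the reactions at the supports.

Resultant of the triangular load: ½ × 1.91 × 6.3 = 6.0165 kN, acting at 6.3 m from A (one-third of the span from the peak).
ΣM about A: C_y·10.8 − (½·1.91·6.3)·6.3 − 75·2.9 − 50·10.2 − 75·6.3 = 0 → C_y = 1237.90395/10.8 = 114.621 ≈ 114.6 kN.
ΣF_y = 0: A_y + 114.621 − ½·1.91·6.3 − 75 − 50 − 75 = 0 → A_y = 91.40 kN.
ΣF_x = 0: A_x + 35 = 0 → A_x = -35.00 kN.

A_x = -35.00 kN, A_y = 91.40 kN, C_y = 114.6 kN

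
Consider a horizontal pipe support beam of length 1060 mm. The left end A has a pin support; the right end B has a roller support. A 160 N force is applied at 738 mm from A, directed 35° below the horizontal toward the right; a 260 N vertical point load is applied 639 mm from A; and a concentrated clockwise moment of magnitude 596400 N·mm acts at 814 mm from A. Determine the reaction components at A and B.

Taking moments about A: B_y·1060 − 160·sin35°·738 − 260·639 − 596400 = 0 → B_y = 830268/1060 = 783.272 ≈ 783.3 N.
ΣF_y = 0: A_y + 783.272 − 160·sin35° − 260 = 0 → A_y = -431.5 N.
ΣF_x = 0: A_x + 160·cos35° = 0 → A_x = -131.1 N.

A_x = -131.1 N, A_y = -431.5 N, B_y = 783.3 N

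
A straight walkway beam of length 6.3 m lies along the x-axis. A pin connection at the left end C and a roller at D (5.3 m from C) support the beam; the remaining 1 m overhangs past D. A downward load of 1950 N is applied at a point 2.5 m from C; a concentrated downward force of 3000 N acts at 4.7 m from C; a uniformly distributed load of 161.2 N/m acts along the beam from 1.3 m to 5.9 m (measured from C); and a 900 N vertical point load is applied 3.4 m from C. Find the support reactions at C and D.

Resultant of the distributed load: 161.2 × 4.6 = 741.52 N at 3.6 m from C.
ΣM about C: D_y·5.3 − 1950·2.5 − 3000·4.7 − (161.2·4.6)·3.6 − 900·3.4 = 0 → D_y = 24704.472/5.3 = 4661.22 ≈ 4661 N.
ΣF_y = 0: C_y + 4661.22 − 1950 − 3000 − 161.2·4.6 − 900 = 0 → C_y = 1930 N.
ΣF_x = 0: no horizontal applied forces, so C_x = 0.

C_x = 0, C_y = 1930 N, D_y = 4661 N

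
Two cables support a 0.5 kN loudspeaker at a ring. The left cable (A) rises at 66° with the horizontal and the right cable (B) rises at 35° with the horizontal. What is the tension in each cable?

T_A = 0.4172 kN, T_B = 0.2072 kN

ΣF_x = 0: −T_A·cos66° + T_B·cos35° = 0 → T_B = 0.496534·T_A.
ΣF_y = 0: T_A·sin66° + T_B·sin35° = 0.5.
Substitute: T_A·(0.913545 + 0.496534·0.573576) = 0.5 → T_A = 0.417242 ≈ 0.4172 kN.
Then T_B = 0.496534 × 0.417242 = 0.2072 kN.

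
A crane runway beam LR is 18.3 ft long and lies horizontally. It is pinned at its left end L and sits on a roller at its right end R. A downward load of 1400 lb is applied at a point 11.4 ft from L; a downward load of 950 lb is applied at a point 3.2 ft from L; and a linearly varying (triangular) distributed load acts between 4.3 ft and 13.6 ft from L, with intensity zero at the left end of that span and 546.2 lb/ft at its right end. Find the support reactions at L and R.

Resultant of the triangular load: ½ × 546.2 × 9.3 = 2539.83 lb, acting at 10.5 ft from L (one-third of the span from the peak).
Moments about L: R_y·18.3 − 1400·11.4 − 950·3.2 − (½·546.2·9.3)·10.5 = 0 → R_y = 45668.215/18.3 = 2495.53 ≈ 2496 lb.
ΣF_y = 0: L_y + 2495.53 − 1400 − 950 − ½·546.2·9.3 = 0 → L_y = 2394 lb.
ΣF_x = 0: no horizontal applied forces, so L_x = 0.

L_x = 0, L_y = 2394 lb, R_y = 2496 lb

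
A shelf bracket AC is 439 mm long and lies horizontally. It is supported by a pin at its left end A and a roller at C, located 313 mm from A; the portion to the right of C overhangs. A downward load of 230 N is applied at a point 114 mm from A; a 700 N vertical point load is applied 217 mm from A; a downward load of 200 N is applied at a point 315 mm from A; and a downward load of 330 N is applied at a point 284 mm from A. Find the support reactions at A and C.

ΣM about A: C_y·313 − 230·114 − 700·217 − 200·315 − 330·284 = 0 → C_y = 334840/313 = 1069.78 ≈ 1070 N.
ΣF_y = 0: A_y + 1069.78 − 230 − 700 − 200 − 330 = 0 → A_y = 390.2 N.
ΣF_x = 0: no horizontal applied forces, so A_x = 0.

A_x = 0, A_y = 390.2 N, C_y = 1070 N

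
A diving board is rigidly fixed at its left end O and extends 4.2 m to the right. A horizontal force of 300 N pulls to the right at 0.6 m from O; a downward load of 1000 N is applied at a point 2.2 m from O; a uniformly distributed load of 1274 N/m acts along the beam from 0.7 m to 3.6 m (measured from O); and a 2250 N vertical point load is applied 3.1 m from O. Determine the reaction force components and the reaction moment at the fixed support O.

O_x = -300.0 N, O_y = 6945 N, M_O = 17120 N·m

Resultant of the distributed load: 1274 × 2.9 = 3694.6 N at 2.15 m from O.
ΣF_x = 0: O_x + 300 = 0 → O_x = -300.0 N.
ΣF_y = 0: O_y − 1000 − 1274·2.9 − 2250 = 0 → O_y = 6945 N.
ΣM about O: M_O − 1000·2.2 − (1274·2.9)·2.15 − 2250·3.1 = 0 → M_O = 17120 N·m.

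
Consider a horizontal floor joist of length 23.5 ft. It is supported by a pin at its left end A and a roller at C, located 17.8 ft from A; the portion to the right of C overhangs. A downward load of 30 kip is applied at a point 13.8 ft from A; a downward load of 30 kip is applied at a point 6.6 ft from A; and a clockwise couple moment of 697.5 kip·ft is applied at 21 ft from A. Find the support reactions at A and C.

A_x = 0, A_y = -13.57 kip, C_y = 73.57 kip

ΣM about A: C_y·17.8 − 30·13.8 − 30·6.6 − 697.5 = 0 → C_y = 1309.5/17.8 = 73.5674 ≈ 73.57 kip.
ΣF_y = 0: A_y + 73.5674 − 30 − 30 = 0 → A_y = -13.57 kip.
ΣF_x = 0: no horizontal applied forces, so A_x = 0.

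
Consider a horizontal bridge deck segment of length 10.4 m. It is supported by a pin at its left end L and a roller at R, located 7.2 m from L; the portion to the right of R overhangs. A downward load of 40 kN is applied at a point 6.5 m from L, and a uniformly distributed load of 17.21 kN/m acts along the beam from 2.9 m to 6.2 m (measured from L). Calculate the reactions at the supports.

L_x = 0, L_y = 24.79 kN, R_y = 72.00 kN

Resultant of the distributed load: 17.21 × 3.3 = 56.793 kN at 4.55 m from L.
Taking moments about L: R_y·7.2 − 40·6.5 − (17.21·3.3)·4.55 = 0 → R_y = 518.40815/7.2 = 72.0011 ≈ 72.00 kN.
ΣF_y = 0: L_y + 72.0011 − 40 − 17.21·3.3 = 0 → L_y = 24.79 kN.
ΣF_x = 0: no horizontal applied forces, so L_x = 0.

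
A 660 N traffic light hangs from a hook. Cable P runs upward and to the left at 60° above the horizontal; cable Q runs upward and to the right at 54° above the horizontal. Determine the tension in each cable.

T_P = 424.7 N, T_Q = 361.2 N

ΣF_x = 0: −T_P·cos60° + T_Q·cos54° = 0 → T_Q = 0.850651·T_P.
ΣF_y = 0: T_P·sin60° + T_Q·sin54° = 660.
Substitute: T_P·(0.866025 + 0.850651·0.809017) = 660 → T_P = 424.651 ≈ 424.7 N.
Then T_Q = 0.850651 × 424.651 = 361.2 N.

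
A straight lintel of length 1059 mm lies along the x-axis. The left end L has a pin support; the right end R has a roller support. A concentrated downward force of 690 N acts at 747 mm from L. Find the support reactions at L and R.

Moments about L: R_y·1059 − 690·747 = 0 → R_y = 515430/1059 = 486.714 ≈ 486.7 N.
ΣF_y = 0: L_y + 486.714 − 690 = 0 → L_y = 203.3 N.
ΣF_x = 0: no horizontal applied forces, so L_x = 0.

L_x = 0, L_y = 203.3 N, R_y = 486.7 N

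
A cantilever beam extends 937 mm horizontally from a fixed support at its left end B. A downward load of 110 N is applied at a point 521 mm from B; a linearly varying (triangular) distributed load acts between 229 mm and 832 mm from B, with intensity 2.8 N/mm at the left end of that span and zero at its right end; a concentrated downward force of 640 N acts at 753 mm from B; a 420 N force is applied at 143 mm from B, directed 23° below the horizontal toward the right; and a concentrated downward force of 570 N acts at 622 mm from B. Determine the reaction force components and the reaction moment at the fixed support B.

B_x = -386.6 N, B_y = 2328 N, M_B = 1280000 N·mm

Resultant of the triangular load: ½ × 2.8 × 603 = 844.2 N, acting at 430 mm from B (one-third of the span from the peak).
ΣF_x = 0: B_x + 420·cos23° = 0 → B_x = -386.6 N.
ΣF_y = 0: B_y − 110 − ½·2.8·603 − 640 − 420·sin23° − 570 = 0 → B_y = 2328 N.
ΣM about B: M_B − 110·521 − (½·2.8·603)·430 − 640·753 − 420·sin23°·143 − 570·622 = 0 → M_B = 1280000 N·mm.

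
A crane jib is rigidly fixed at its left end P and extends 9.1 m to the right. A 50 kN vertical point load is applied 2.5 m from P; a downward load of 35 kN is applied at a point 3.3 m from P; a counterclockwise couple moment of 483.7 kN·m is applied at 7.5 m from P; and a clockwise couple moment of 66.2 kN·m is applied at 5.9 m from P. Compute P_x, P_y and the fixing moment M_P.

ΣF_x = 0: P_x = 0.
ΣF_y = 0: P_y − 50 − 35 = 0 → P_y = 85.00 kN.
ΣM about P: M_P − 50·2.5 − 35·3.3 + 483.7 − 66.2 = 0 → M_P = -177.0 kN·m.

P_x = 0, P_y = 85.00 kN, M_P = -177.0 kN·m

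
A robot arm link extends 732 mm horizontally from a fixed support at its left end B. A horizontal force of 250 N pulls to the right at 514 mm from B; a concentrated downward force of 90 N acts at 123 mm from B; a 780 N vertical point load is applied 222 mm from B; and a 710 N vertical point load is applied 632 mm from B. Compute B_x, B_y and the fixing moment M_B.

ΣF_x = 0: B_x + 250 = 0 → B_x = -250.0 N.
ΣF_y = 0: B_y − 90 − 780 − 710 = 0 → B_y = 1580 N.
ΣM about B: M_B − 90·123 − 780·222 − 710·632 = 0 → M_B = 633000 N·mm.

B_x = -250.0 N, B_y = 1580 N, M_B = 633000 N·mm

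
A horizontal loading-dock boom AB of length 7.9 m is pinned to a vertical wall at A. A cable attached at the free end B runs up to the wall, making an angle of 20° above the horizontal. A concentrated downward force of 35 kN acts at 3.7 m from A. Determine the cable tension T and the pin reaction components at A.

ΣM about A: T·sin20°·7.9 − 35·3.7 = 0 → T = 129.5/(7.9·0.34202) = 47.9282 ≈ 47.93 kN.
ΣF_x = 0: A_x − T·cos20° = 0 → A_x = 47.9282 × 0.939693 = 45.04 kN.
ΣF_y = 0: A_y + T·sin20° − 35 = 0 → A_y = 35 − 47.9282 × 0.34202 = 18.61 kN.

T = 47.93 kN, A_x = 45.04 kN, A_y = 18.61 kN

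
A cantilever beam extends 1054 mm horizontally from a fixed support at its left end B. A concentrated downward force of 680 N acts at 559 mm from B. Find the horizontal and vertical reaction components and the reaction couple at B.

B_x = 0, B_y = 680.0 N, M_B = 380100 N·mm

ΣF_x = 0: B_x = 0.
ΣF_y = 0: B_y − 680 = 0 → B_y = 680.0 N.
ΣM about B: M_B − 680·559 = 0 → M_B = 380100 N·mm.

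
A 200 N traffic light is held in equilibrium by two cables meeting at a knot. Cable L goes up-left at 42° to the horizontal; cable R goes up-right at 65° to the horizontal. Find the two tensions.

T_L = 88.39 N, T_R = 155.4 N

ΣF_x = 0: −T_L·cos42° + T_R·cos65° = 0 → T_R = 1.75843·T_L.
ΣF_y = 0: T_L·sin42° + T_R·sin65° = 200.
Substitute: T_L·(0.669131 + 1.75843·0.906308) = 200 → T_L = 88.3857 ≈ 88.39 N.
Then T_R = 1.75843 × 88.3857 = 155.4 N.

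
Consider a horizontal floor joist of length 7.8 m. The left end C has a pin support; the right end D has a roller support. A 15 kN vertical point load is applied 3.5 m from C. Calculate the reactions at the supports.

C_x = 0, C_y = 8.269 kN, D_y = 6.731 kN

Taking moments about C: D_y·7.8 − 15·3.5 = 0 → D_y = 52.5/7.8 = 6.73077 ≈ 6.731 kN.
ΣF_y = 0: C_y + 6.73077 − 15 = 0 → C_y = 8.269 kN.
ΣF_x = 0: no horizontal applied forces, so C_x = 0.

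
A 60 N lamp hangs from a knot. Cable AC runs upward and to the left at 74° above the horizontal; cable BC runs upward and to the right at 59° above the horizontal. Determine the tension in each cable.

ΣF_x = 0: −T_AC·cos74° + T_BC·cos59° = 0 → T_BC = 0.535179·T_AC.
ΣF_y = 0: T_AC·sin74° + T_BC·sin59° = 60.
Substitute: T_AC·(0.961262 + 0.535179·0.857167) = 60 → T_AC = 42.2535 ≈ 42.25 N.
Then T_BC = 0.535179 × 42.2535 = 22.61 N.

T_AC = 42.25 N, T_BC = 22.61 N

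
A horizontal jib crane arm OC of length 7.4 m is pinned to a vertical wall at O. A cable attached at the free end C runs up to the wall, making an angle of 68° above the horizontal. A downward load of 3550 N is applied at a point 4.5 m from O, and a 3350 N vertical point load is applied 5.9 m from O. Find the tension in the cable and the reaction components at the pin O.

T = 5209 N, O_x = 1951 N, O_y = 2070 N

ΣM about O: T·sin68°·7.4 − 3550·4.5 − 3350·5.9 = 0 → T = 35740/(7.4·0.927184) = 5209.03 ≈ 5209 N.
ΣF_x = 0: O_x − T·cos68° = 0 → O_x = 5209.03 × 0.374607 = 1951 N.
ΣF_y = 0: O_y + T·sin68° − 3550 − 3350 = 0 → O_y = 6900 − 5209.03 × 0.927184 = 2070 N.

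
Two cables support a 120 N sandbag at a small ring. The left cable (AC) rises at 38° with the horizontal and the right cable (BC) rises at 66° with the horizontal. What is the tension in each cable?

T_AC = 50.30 N, T_BC = 97.46 N

ΣF_x = 0: −T_AC·cos38° + T_BC·cos66° = 0 → T_BC = 1.9374·T_AC.
ΣF_y = 0: T_AC·sin38° + T_BC·sin66° = 120.
Substitute: T_AC·(0.615661 + 1.9374·0.913545) = 120 → T_AC = 50.3026 ≈ 50.30 N.
Then T_BC = 1.9374 × 50.3026 = 97.46 N.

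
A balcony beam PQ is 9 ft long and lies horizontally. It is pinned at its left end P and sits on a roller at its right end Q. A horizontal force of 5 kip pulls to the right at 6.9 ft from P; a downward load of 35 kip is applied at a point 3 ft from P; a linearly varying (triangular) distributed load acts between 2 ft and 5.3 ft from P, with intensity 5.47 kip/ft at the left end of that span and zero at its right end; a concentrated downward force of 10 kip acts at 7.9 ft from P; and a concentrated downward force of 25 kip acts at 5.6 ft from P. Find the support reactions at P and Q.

P_x = -5.000 kip, P_y = 39.92 kip, Q_y = 39.11 kip

Resultant of the triangular load: ½ × 5.47 × 3.3 = 9.0255 kip, acting at 3.1 ft from P (one-third of the span from the peak).
Moments about P: Q_y·9 − 35·3 − (½·5.47·3.3)·3.1 − 10·7.9 − 25·5.6 = 0 → Q_y = 351.97905/9 = 39.1088 ≈ 39.11 kip.
ΣF_y = 0: P_y + 39.1088 − 35 − ½·5.47·3.3 − 10 − 25 = 0 → P_y = 39.92 kip.
ΣF_x = 0: P_x + 5 = 0 → P_x = -5.000 kip.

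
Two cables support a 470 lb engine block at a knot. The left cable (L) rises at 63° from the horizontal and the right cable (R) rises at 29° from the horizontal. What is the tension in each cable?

ΣF_x = 0: −T_L·cos63° + T_R·cos29° = 0 → T_R = 0.519072·T_L.
ΣF_y = 0: T_L·sin63° + T_R·sin29° = 470.
Substitute: T_L·(0.891007 + 0.519072·0.48481) = 470 → T_L = 411.322 ≈ 411.3 lb.
Then T_R = 0.519072 × 411.322 = 213.5 lb.

T_L = 411.3 lb, T_R = 213.5 lb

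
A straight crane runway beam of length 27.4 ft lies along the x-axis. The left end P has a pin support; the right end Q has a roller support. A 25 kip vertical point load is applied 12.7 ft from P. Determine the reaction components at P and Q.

ΣM about P: Q_y·27.4 − 25·12.7 = 0 → Q_y = 317.5/27.4 = 11.5876 ≈ 11.59 kip.
ΣF_y = 0: P_y + 11.5876 − 25 = 0 → P_y = 13.41 kip.
ΣF_x = 0: no horizontal applied forces, so P_x = 0.

P_x = 0, P_y = 13.41 kip, Q_y = 11.59 kip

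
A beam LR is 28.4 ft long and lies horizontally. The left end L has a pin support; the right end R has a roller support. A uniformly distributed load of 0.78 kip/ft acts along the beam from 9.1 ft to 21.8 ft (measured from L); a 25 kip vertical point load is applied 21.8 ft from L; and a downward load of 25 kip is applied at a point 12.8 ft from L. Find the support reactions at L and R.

Resultant of the distributed load: 0.78 × 12.7 = 9.906 kip at 15.45 ft from L.
ΣM about L: R_y·28.4 − (0.78·12.7)·15.45 − 25·21.8 − 25·12.8 = 0 → R_y = 1018.0477/28.4 = 35.8468 ≈ 35.85 kip.
ΣF_y = 0: L_y + 35.8468 − 0.78·12.7 − 25 − 25 = 0 → L_y = 24.06 kip.
ΣF_x = 0: no horizontal applied forces, so L_x = 0.

L_x = 0, L_y = 24.06 kip, R_y = 35.85 kip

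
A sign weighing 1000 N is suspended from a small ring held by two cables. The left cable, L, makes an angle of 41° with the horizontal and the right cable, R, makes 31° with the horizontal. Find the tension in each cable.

ΣF_x = 0: −T_L·cos41° + T_R·cos31° = 0 → T_R = 0.880469·T_L.
ΣF_y = 0: T_L·sin41° + T_R·sin31° = 1000.
Substitute: T_L·(0.656059 + 0.880469·0.515038) = 1000 → T_L = 901.279 ≈ 901.3 N.
Then T_R = 0.880469 × 901.279 = 793.5 N.

T_L = 901.3 N, T_R = 793.5 N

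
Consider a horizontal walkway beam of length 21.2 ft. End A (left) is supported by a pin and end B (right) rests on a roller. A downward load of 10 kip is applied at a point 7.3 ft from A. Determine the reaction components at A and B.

ΣM about A: B_y·21.2 − 10·7.3 = 0 → B_y = 73/21.2 = 3.4434 ≈ 3.443 kip.
ΣF_y = 0: A_y + 3.4434 − 10 = 0 → A_y = 6.557 kip.
ΣF_x = 0: no horizontal applied forces, so A_x = 0.

A_x = 0, A_y = 6.557 kip, B_y = 3.443 kip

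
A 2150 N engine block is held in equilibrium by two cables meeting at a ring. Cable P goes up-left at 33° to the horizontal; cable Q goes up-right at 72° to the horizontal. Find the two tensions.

ΣF_x = 0: −T_P·cos33° + T_Q·cos72° = 0 → T_Q = 2.71399·T_P.
ΣF_y = 0: T_P·sin33° + T_Q·sin72° = 2150.
Substitute: T_P·(0.544639 + 2.71399·0.951057) = 2150 → T_P = 687.824 ≈ 687.8 N.
Then T_Q = 2.71399 × 687.824 = 1867 N.

T_P = 687.8 N, T_Q = 1867 N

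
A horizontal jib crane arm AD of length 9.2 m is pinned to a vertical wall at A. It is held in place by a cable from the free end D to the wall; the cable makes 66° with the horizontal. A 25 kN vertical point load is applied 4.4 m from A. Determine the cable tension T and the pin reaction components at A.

T = 13.09 kN, A_x = 5.323 kN, A_y = 13.04 kN

ΣM about A: T·sin66°·9.2 − 25·4.4 = 0 → T = 110/(9.2·0.913545) = 13.088 ≈ 13.09 kN.
ΣF_x = 0: A_x − T·cos66° = 0 → A_x = 13.088 × 0.406737 = 5.323 kN.
ΣF_y = 0: A_y + T·sin66° − 25 = 0 → A_y = 25 − 13.088 × 0.913545 = 13.04 kN.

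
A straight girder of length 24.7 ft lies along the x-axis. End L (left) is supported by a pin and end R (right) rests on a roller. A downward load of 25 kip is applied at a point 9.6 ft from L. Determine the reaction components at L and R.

L_x = 0, L_y = 15.28 kip, R_y = 9.717 kip

Taking moments about L: R_y·24.7 − 25·9.6 = 0 → R_y = 240/24.7 = 9.7166 ≈ 9.717 kip.
ΣF_y = 0: L_y + 9.7166 − 25 = 0 → L_y = 15.28 kip.
ΣF_x = 0: no horizontal applied forces, so L_x = 0.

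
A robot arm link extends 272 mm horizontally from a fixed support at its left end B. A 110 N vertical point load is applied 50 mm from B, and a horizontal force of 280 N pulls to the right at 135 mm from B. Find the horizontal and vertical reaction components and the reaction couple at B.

ΣF_x = 0: B_x + 280 = 0 → B_x = -280.0 N.
ΣF_y = 0: B_y − 110 = 0 → B_y = 110.0 N.
ΣM about B: M_B − 110·50 = 0 → M_B = 5500 N·mm.

B_x = -280.0 N, B_y = 110.0 N, M_B = 5500 N·mm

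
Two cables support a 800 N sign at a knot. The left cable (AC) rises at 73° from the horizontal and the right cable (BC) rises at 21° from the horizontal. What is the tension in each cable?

ΣF_x = 0: −T_AC·cos73° + T_BC·cos21° = 0 → T_BC = 0.313172·T_AC.
ΣF_y = 0: T_AC·sin73° + T_BC·sin21° = 800.
Substitute: T_AC·(0.956305 + 0.313172·0.358368) = 800 → T_AC = 748.688 ≈ 748.7 N.
Then T_BC = 0.313172 × 748.688 = 234.5 N.

T_AC = 748.7 N, T_BC = 234.5 N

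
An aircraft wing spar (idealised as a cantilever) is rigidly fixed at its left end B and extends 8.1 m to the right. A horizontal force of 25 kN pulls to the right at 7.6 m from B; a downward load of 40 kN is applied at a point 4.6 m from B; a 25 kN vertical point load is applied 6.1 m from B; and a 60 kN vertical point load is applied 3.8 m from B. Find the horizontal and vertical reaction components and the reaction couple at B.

ΣF_x = 0: B_x + 25 = 0 → B_x = -25.00 kN.
ΣF_y = 0: B_y − 40 − 25 − 60 = 0 → B_y = 125.0 kN.
ΣM about B: M_B − 40·4.6 − 25·6.1 − 60·3.8 = 0 → M_B = 564.5 kN·m.

B_x = -25.00 kN, B_y = 125.0 kN, M_B = 564.5 kN·m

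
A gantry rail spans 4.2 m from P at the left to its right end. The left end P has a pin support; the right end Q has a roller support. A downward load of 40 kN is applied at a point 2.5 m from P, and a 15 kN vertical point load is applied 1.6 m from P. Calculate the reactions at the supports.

P_x = 0, P_y = 25.48 kN, Q_y = 29.52 kN

Taking moments about P: Q_y·4.2 − 40·2.5 − 15·1.6 = 0 → Q_y = 124/4.2 = 29.5238 ≈ 29.52 kN.
ΣF_y = 0: P_y + 29.5238 − 40 − 15 = 0 → P_y = 25.48 kN.
ΣF_x = 0: no horizontal applied forces, so P_x = 0.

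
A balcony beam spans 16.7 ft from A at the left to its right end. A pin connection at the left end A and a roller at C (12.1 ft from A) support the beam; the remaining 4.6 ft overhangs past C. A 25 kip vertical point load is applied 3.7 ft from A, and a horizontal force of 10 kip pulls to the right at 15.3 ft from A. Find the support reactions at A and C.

Taking moments about A: C_y·12.1 − 25·3.7 = 0 → C_y = 92.5/12.1 = 7.64463 ≈ 7.645 kip.
ΣF_y = 0: A_y + 7.64463 − 25 = 0 → A_y = 17.36 kip.
ΣF_x = 0: A_x + 10 = 0 → A_x = -10.00 kip.

A_x = -10.00 kip, A_y = 17.36 kip, C_y = 7.645 kip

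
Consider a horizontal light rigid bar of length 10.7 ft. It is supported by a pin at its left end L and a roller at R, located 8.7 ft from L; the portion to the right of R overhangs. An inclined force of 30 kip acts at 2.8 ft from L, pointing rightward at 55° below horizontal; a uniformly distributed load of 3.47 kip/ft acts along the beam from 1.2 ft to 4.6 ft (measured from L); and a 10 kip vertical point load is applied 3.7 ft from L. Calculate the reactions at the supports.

L_x = -17.21 kip, L_y = 30.28 kip, R_y = 16.09 kip

Resultant of the distributed load: 3.47 × 3.4 = 11.798 kip at 2.9 ft from L.
Moments about L: R_y·8.7 − 30·sin55°·2.8 − (3.47·3.4)·2.9 − 10·3.7 = 0 → R_y = 140.023/8.7 = 16.0946 ≈ 16.09 kip.
ΣF_y = 0: L_y + 16.0946 − 30·sin55° − 3.47·3.4 − 10 = 0 → L_y = 30.28 kip.
ΣF_x = 0: L_x + 30·cos55° = 0 → L_x = -17.21 kip.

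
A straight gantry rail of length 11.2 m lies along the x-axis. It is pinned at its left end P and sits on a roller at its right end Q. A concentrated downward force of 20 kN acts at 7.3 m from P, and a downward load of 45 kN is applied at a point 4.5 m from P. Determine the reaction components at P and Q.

P_x = 0, P_y = 33.88 kN, Q_y = 31.12 kN

Taking moments about P: Q_y·11.2 − 20·7.3 − 45·4.5 = 0 → Q_y = 348.5/11.2 = 31.1161 ≈ 31.12 kN.
ΣF_y = 0: P_y + 31.1161 − 20 − 45 = 0 → P_y = 33.88 kN.
ΣF_x = 0: no horizontal applied forces, so P_x = 0.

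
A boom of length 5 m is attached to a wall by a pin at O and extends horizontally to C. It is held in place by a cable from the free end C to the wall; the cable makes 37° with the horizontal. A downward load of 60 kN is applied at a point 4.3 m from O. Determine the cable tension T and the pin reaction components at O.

T = 85.74 kN, O_x = 68.48 kN, O_y = 8.400 kN

ΣM about O: T·sin37°·5 − 60·4.3 = 0 → T = 258/(5·0.601815) = 85.7406 ≈ 85.74 kN.
ΣF_x = 0: O_x − T·cos37° = 0 → O_x = 85.7406 × 0.798636 = 68.48 kN.
ΣF_y = 0: O_y + T·sin37° − 60 = 0 → O_y = 60 − 85.7406 × 0.601815 = 8.400 kN.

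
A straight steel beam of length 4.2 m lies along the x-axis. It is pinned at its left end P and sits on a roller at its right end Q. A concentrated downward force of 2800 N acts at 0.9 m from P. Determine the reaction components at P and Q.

ΣM about P: Q_y·4.2 − 2800·0.9 = 0 → Q_y = 2520/4.2 = 600.0 N.
ΣF_y = 0: P_y + 600 − 2800 = 0 → P_y = 2200 N.
ΣF_x = 0: no horizontal applied forces, so P_x = 0.

P_x = 0, P_y = 2200 N, Q_y = 600.0 N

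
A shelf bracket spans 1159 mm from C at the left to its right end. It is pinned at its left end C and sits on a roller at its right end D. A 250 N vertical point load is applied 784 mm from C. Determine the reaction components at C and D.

Taking moments about C: D_y·1159 − 250·784 = 0 → D_y = 196000/1159 = 169.111 ≈ 169.1 N.
ΣF_y = 0: C_y + 169.111 − 250 = 0 → C_y = 80.89 N.
ΣF_x = 0: no horizontal applied forces, so C_x = 0.

C_x = 0, C_y = 80.89 N, D_y = 169.1 N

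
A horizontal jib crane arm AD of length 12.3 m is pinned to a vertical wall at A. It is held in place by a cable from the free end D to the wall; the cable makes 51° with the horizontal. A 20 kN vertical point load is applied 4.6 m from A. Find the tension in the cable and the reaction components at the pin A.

T = 9.625 kN, A_x = 6.057 kN, A_y = 12.52 kN

ΣM about A: T·sin51°·12.3 − 20·4.6 = 0 → T = 92/(12.3·0.777146) = 9.62454 ≈ 9.625 kN.
ΣF_x = 0: A_x − T·cos51° = 0 → A_x = 9.62454 × 0.62932 = 6.057 kN.
ΣF_y = 0: A_y + T·sin51° − 20 = 0 → A_y = 20 − 9.62454 × 0.777146 = 12.52 kN.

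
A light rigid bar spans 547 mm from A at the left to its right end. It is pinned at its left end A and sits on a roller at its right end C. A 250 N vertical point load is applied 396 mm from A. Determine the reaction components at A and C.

A_x = 0, A_y = 69.01 N, C_y = 181.0 N

Moments about A: C_y·547 − 250·396 = 0 → C_y = 99000/547 = 180.987 ≈ 181.0 N.
ΣF_y = 0: A_y + 180.987 − 250 = 0 → A_y = 69.01 N.
ΣF_x = 0: no horizontal applied forces, so A_x = 0.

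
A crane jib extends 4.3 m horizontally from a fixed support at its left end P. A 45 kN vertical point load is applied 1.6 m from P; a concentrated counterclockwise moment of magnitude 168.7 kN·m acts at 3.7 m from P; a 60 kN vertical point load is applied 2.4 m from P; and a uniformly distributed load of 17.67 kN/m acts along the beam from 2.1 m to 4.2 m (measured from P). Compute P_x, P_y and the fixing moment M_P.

Resultant of the distributed load: 17.67 × 2.1 = 37.107 kN at 3.15 m from P.
ΣF_x = 0: P_x = 0.
ΣF_y = 0: P_y − 45 − 60 − 17.67·2.1 = 0 → P_y = 142.1 kN.
ΣM about P: M_P − 45·1.6 + 168.7 − 60·2.4 − (17.67·2.1)·3.15 = 0 → M_P = 164.2 kN·m.

P_x = 0, P_y = 142.1 kN, M_P = 164.2 kN·m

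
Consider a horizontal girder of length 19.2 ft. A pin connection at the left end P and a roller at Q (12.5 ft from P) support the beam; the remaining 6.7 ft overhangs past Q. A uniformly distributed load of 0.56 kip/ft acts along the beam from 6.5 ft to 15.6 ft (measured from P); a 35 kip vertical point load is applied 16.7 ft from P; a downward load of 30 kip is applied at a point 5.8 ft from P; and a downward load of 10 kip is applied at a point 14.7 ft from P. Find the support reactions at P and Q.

P_x = 0, P_y = 3.151 kip, Q_y = 76.94 kip

Resultant of the distributed load: 0.56 × 9.1 = 5.096 kip at 11.05 ft from P.
Taking moments about P: Q_y·12.5 − (0.56·9.1)·11.05 − 35·16.7 − 30·5.8 − 10·14.7 = 0 → Q_y = 961.8108/12.5 = 76.9449 ≈ 76.94 kip.
ΣF_y = 0: P_y + 76.9449 − 0.56·9.1 − 35 − 30 − 10 = 0 → P_y = 3.151 kip.
ΣF_x = 0: no horizontal applied forces, so P_x = 0.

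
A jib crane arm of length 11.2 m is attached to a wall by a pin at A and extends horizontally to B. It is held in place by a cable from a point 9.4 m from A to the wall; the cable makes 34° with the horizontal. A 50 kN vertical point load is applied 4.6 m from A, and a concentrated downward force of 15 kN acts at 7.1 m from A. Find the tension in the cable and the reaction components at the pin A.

ΣM about A: T·sin34°·9.4 − 50·4.6 − 15·7.1 = 0 → T = 336.5/(9.4·0.559193) = 64.017 ≈ 64.02 kN.
ΣF_x = 0: A_x − T·cos34° = 0 → A_x = 64.017 × 0.829038 = 53.07 kN.
ΣF_y = 0: A_y + T·sin34° − 50 − 15 = 0 → A_y = 65 − 64.017 × 0.559193 = 29.20 kN.

T = 64.02 kN, A_x = 53.07 kN, A_y = 29.20 kN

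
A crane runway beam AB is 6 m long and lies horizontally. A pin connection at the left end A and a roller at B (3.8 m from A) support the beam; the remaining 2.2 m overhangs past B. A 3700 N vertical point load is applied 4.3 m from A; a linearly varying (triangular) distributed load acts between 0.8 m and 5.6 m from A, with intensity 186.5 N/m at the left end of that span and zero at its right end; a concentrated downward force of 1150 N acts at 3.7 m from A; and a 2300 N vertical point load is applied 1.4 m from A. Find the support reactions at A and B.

Resultant of the triangular load: ½ × 186.5 × 4.8 = 447.6 N, acting at 2.4 m from A (one-third of the span from the peak).
Taking moments about A: B_y·3.8 − 3700·4.3 − (½·186.5·4.8)·2.4 − 1150·3.7 − 2300·1.4 = 0 → B_y = 24459.24/3.8 = 6436.64 ≈ 6437 N.
ΣF_y = 0: A_y + 6436.64 − 3700 − ½·186.5·4.8 − 1150 − 2300 = 0 → A_y = 1161 N.
ΣF_x = 0: no horizontal applied forces, so A_x = 0.

A_x = 0, A_y = 1161 N, B_y = 6437 N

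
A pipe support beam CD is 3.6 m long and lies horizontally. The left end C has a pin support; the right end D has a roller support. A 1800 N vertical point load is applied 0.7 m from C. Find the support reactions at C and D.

ΣM about C: D_y·3.6 − 1800·0.7 = 0 → D_y = 1260/3.6 = 350.0 N.
ΣF_y = 0: C_y + 350 − 1800 = 0 → C_y = 1450 N.
ΣF_x = 0: no horizontal applied forces, so C_x = 0.

C_x = 0, C_y = 1450 N, D_y = 350.0 N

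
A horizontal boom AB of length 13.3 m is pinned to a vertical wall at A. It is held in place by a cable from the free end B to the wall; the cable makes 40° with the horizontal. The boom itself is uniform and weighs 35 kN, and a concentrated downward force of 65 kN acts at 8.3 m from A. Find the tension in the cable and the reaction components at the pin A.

T = 90.33 kN, A_x = 69.20 kN, A_y = 41.94 kN

ΣM about A: T·sin40°·13.3 − 35·6.65 − 65·8.3 = 0 → T = 772.25/(13.3·0.642788) = 90.3314 ≈ 90.33 kN.
ΣF_x = 0: A_x − T·cos40° = 0 → A_x = 90.3314 × 0.766044 = 69.20 kN.
ΣF_y = 0: A_y + T·sin40° − 35 − 65 = 0 → A_y = 100 − 90.3314 × 0.642788 = 41.94 kN.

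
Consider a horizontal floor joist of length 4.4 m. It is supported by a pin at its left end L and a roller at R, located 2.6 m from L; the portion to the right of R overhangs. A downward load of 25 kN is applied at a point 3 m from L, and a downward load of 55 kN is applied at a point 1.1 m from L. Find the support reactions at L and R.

ΣM about L: R_y·2.6 − 25·3 − 55·1.1 = 0 → R_y = 135.5/2.6 = 52.1154 ≈ 52.12 kN.
ΣF_y = 0: L_y + 52.1154 − 25 − 55 = 0 → L_y = 27.88 kN.
ΣF_x = 0: no horizontal applied forces, so L_x = 0.

L_x = 0, L_y = 27.88 kN, R_y = 52.12 kN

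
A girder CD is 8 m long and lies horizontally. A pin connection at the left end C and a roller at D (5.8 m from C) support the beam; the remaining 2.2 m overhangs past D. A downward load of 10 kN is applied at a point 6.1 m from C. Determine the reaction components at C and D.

Moments about C: D_y·5.8 − 10·6.1 = 0 → D_y = 61/5.8 = 10.5172 ≈ 10.52 kN.
ΣF_y = 0: C_y + 10.5172 − 10 = 0 → C_y = -0.5172 kN.
ΣF_x = 0: no horizontal applied forces, so C_x = 0.

C_x = 0, C_y = -0.5172 kN, D_y = 10.52 kN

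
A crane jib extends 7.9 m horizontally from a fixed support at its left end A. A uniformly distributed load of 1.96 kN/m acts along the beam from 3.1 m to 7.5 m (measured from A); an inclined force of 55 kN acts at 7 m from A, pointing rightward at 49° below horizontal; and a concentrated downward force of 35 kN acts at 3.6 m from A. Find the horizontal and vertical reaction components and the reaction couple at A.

A_x = -36.08 kN, A_y = 85.13 kN, M_A = 462.3 kN·m

Resultant of the distributed load: 1.96 × 4.4 = 8.624 kN at 5.3 m from A.
ΣF_x = 0: A_x + 55·cos49° = 0 → A_x = -36.08 kN.
ΣF_y = 0: A_y − 1.96·4.4 − 55·sin49° − 35 = 0 → A_y = 85.13 kN.
ΣM about A: M_A − (1.96·4.4)·5.3 − 55·sin49°·7 − 35·3.6 = 0 → M_A = 462.3 kN·m.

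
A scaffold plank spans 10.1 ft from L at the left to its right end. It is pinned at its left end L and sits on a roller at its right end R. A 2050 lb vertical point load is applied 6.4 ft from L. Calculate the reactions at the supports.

L_x = 0, L_y = 751.0 lb, R_y = 1299 lb

Moments about L: R_y·10.1 − 2050·6.4 = 0 → R_y = 13120/10.1 = 1299.01 ≈ 1299 lb.
ΣF_y = 0: L_y + 1299.01 − 2050 = 0 → L_y = 751.0 lb.
ΣF_x = 0: no horizontal applied forces, so L_x = 0.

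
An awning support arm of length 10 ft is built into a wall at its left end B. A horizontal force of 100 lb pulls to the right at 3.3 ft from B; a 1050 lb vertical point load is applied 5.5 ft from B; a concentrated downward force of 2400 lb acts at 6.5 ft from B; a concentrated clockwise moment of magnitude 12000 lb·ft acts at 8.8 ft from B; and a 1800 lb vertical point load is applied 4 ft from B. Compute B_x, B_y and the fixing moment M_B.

B_x = -100.0 lb, B_y = 5250 lb, M_B = 40580 lb·ft

ΣF_x = 0: B_x + 100 = 0 → B_x = -100.0 lb.
ΣF_y = 0: B_y − 1050 − 2400 − 1800 = 0 → B_y = 5250 lb.
ΣM about B: M_B − 1050·5.5 − 2400·6.5 − 12000 − 1800·4 = 0 → M_B = 40580 lb·ft.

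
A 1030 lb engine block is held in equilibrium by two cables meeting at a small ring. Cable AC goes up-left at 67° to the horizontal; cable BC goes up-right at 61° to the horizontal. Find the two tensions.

ΣF_x = 0: −T_AC·cos67° + T_BC·cos61° = 0 → T_BC = 0.805948·T_AC.
ΣF_y = 0: T_AC·sin67° + T_BC·sin61° = 1030.
Substitute: T_AC·(0.920505 + 0.805948·0.87462) = 1030 → T_AC = 633.689 ≈ 633.7 lb.
Then T_BC = 0.805948 × 633.689 = 510.7 lb.

T_AC = 633.7 lb, T_BC = 510.7 lb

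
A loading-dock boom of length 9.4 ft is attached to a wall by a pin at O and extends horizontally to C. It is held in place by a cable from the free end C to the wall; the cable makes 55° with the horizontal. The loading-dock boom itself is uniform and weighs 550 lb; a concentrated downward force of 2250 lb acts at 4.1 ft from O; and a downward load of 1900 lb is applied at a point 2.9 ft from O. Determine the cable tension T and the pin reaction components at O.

T = 2249 lb, O_x = 1290 lb, O_y = 2857 lb

ΣM about O: T·sin55°·9.4 − 550·4.7 − 2250·4.1 − 1900·2.9 = 0 → T = 17320/(9.4·0.819152) = 2249.34 ≈ 2249 lb.
ΣF_x = 0: O_x − T·cos55° = 0 → O_x = 2249.34 × 0.573576 = 1290 lb.
ΣF_y = 0: O_y + T·sin55° − 550 − 2250 − 1900 = 0 → O_y = 4700 − 2249.34 × 0.819152 = 2857 lb.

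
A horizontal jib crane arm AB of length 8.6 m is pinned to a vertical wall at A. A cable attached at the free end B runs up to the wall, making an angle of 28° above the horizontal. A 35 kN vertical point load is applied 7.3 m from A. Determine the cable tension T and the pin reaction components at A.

ΣM about A: T·sin28°·8.6 − 35·7.3 = 0 → T = 255.5/(8.6·0.469472) = 63.2824 ≈ 63.28 kN.
ΣF_x = 0: A_x − T·cos28° = 0 → A_x = 63.2824 × 0.882948 = 55.88 kN.
ΣF_y = 0: A_y + T·sin28° − 35 = 0 → A_y = 35 − 63.2824 × 0.469472 = 5.291 kN.

T = 63.28 kN, A_x = 55.88 kN, A_y = 5.291 kN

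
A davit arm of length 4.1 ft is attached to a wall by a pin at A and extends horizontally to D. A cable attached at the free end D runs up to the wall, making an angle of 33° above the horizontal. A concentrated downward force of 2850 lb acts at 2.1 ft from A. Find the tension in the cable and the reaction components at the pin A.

T = 2680 lb, A_x = 2248 lb, A_y = 1390 lb

ΣM about A: T·sin33°·4.1 − 2850·2.1 = 0 → T = 5985/(4.1·0.544639) = 2680.23 ≈ 2680 lb.
ΣF_x = 0: A_x − T·cos33° = 0 → A_x = 2680.23 × 0.838671 = 2248 lb.
ΣF_y = 0: A_y + T·sin33° − 2850 = 0 → A_y = 2850 − 2680.23 × 0.544639 = 1390 lb.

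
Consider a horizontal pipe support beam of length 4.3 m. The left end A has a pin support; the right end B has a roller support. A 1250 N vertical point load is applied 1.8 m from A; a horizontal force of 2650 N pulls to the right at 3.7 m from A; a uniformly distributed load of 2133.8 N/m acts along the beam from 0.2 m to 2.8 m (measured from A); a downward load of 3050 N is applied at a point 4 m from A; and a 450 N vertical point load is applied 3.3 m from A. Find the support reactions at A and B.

Resultant of the distributed load: 2133.8 × 2.6 = 5547.88 N at 1.5 m from A.
ΣM about A: B_y·4.3 − 1250·1.8 − (2133.8·2.6)·1.5 − 3050·4 − 450·3.3 = 0 → B_y = 24256.82/4.3 = 5641.12 ≈ 5641 N.
ΣF_y = 0: A_y + 5641.12 − 1250 − 2133.8·2.6 − 3050 − 450 = 0 → A_y = 4657 N.
ΣF_x = 0: A_x + 2650 = 0 → A_x = -2650 N.

A_x = -2650 N, A_y = 4657 N, B_y = 5641 N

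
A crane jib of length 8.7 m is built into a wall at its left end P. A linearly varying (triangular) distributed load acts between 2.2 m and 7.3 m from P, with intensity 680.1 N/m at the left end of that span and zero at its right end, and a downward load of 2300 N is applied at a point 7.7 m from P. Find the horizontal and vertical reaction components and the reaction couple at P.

Resultant of the triangular load: ½ × 680.1 × 5.1 = 1734.255 N, acting at 3.9 m from P (one-third of the span from the peak).
ΣF_x = 0: P_x = 0.
ΣF_y = 0: P_y − ½·680.1·5.1 − 2300 = 0 → P_y = 4034 N.
ΣM about P: M_P − (½·680.1·5.1)·3.9 − 2300·7.7 = 0 → M_P = 24470 N·m.

P_x = 0, P_y = 4034 N, M_P = 24470 N·m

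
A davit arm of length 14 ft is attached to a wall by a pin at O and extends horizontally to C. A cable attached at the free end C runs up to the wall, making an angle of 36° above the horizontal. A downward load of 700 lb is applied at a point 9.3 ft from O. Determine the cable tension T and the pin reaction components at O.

T = 791.1 lb, O_x = 640.0 lb, O_y = 235.0 lb

ΣM about O: T·sin36°·14 − 700·9.3 = 0 → T = 6510/(14·0.587785) = 791.106 ≈ 791.1 lb.
ΣF_x = 0: O_x − T·cos36° = 0 → O_x = 791.106 × 0.809017 = 640.0 lb.
ΣF_y = 0: O_y + T·sin36° − 700 = 0 → O_y = 700 − 791.106 × 0.587785 = 235.0 lb.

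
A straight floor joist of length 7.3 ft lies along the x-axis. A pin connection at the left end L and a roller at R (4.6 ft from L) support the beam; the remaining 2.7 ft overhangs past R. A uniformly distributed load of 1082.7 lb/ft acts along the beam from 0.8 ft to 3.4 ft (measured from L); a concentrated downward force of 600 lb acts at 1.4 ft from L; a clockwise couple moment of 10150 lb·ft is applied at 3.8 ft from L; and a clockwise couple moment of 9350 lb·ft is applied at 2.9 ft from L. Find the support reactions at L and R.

Resultant of the distributed load: 1082.7 × 2.6 = 2815.02 lb at 2.1 ft from L.
Moments about L: R_y·4.6 − (1082.7·2.6)·2.1 − 600·1.4 − 10150 − 9350 = 0 → R_y = 26251.542/4.6 = 5706.86 ≈ 5707 lb.
ΣF_y = 0: L_y + 5706.86 − 1082.7·2.6 − 600 = 0 → L_y = -2292 lb.
ΣF_x = 0: no horizontal applied forces, so L_x = 0.

L_x = 0, L_y = -2292 lb, R_y = 5707 lb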